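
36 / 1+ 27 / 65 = 2367 / 65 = 36.42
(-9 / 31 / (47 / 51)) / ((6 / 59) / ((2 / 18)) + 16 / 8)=-27081 / 250604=-0.11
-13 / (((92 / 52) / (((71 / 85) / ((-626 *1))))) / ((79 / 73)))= 947921 / 89339590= 0.01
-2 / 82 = -1 / 41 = -0.02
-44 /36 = -11 /9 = -1.22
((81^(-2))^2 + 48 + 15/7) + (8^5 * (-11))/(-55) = 9949431671486/1506635235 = 6603.74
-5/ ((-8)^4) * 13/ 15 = -13/ 12288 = -0.00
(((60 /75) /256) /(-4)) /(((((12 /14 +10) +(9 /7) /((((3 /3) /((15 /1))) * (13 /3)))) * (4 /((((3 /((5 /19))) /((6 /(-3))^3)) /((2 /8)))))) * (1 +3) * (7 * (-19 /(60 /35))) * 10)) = -117 /4992512000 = -0.00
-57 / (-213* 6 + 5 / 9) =513 / 11497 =0.04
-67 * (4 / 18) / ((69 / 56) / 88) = -660352 / 621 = -1063.37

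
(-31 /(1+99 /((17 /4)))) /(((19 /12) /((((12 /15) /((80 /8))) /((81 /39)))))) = -54808 /1765575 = -0.03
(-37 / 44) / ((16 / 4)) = -37 / 176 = -0.21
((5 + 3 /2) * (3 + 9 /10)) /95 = 507 /1900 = 0.27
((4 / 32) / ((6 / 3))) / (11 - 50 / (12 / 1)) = 3 / 328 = 0.01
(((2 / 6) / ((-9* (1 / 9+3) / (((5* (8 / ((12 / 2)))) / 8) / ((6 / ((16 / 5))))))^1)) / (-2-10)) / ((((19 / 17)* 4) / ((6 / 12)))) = 17 / 344736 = 0.00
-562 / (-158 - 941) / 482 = 281 / 264859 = 0.00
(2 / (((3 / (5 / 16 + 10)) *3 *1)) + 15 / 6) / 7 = 115 / 168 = 0.68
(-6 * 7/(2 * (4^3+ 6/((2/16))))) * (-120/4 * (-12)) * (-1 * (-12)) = -810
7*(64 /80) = 28 /5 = 5.60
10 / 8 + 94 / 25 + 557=56201 / 100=562.01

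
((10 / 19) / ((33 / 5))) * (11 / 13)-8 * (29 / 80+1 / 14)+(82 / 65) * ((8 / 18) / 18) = -4723577 / 1400490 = -3.37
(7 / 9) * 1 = 7 / 9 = 0.78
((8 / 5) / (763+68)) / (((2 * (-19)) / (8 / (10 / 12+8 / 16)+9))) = -0.00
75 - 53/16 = 1147/16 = 71.69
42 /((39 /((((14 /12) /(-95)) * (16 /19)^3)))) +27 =685939361 /25412595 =26.99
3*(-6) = -18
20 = 20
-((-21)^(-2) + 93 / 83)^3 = -1.42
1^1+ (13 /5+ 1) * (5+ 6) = 203 /5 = 40.60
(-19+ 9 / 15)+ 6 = -12.40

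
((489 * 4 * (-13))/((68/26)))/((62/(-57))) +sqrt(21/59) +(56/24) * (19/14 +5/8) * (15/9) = sqrt(1239)/59 +113150383/12648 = 8946.71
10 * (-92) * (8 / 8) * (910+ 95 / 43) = -36087000 / 43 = -839232.56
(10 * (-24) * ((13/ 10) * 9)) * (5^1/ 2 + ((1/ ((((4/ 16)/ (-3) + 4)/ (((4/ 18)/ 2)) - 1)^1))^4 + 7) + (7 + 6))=-22256758026828/ 352275361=-63180.00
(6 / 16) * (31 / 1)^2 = 2883 / 8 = 360.38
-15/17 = -0.88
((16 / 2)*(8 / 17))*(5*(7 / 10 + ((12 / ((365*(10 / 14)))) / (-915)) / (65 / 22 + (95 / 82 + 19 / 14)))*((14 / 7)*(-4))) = -6890246564096 / 65365920975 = -105.41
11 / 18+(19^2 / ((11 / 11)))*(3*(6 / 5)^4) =25271099 / 11250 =2246.32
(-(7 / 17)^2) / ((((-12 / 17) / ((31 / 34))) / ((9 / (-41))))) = -4557 / 94792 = -0.05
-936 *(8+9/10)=-41652/5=-8330.40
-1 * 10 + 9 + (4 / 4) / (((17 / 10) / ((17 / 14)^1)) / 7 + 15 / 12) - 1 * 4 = -125 / 29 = -4.31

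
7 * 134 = 938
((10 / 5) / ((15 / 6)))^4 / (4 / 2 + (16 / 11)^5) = 20614528 / 428336875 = 0.05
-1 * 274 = -274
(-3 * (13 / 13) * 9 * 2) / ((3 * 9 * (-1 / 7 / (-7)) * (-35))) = 14 / 5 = 2.80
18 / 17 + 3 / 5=141 / 85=1.66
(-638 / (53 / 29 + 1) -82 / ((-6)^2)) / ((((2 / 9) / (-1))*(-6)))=-168199 / 984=-170.93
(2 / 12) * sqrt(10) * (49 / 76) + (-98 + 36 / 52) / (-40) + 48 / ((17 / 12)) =49 * sqrt(10) / 456 + 64205 / 1768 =36.65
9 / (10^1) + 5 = 59 / 10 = 5.90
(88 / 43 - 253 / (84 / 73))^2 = 619014900625 / 13046544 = 47446.66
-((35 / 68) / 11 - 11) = 8193 / 748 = 10.95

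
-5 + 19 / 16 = -61 / 16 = -3.81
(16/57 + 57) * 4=13060/57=229.12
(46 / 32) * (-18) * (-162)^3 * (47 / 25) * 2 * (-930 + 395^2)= 320760623118582 / 5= 64152124623716.40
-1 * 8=-8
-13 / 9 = -1.44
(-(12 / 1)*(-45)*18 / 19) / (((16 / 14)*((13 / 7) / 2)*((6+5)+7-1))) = 119070 / 4199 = 28.36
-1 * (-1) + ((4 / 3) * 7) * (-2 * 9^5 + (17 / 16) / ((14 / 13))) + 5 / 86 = -1137509341 / 1032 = -1102237.73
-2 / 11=-0.18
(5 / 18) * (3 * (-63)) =-105 / 2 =-52.50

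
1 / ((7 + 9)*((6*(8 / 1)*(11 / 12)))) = 1 / 704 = 0.00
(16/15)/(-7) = -16/105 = -0.15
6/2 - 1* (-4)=7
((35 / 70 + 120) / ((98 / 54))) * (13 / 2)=84591 / 196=431.59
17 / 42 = 0.40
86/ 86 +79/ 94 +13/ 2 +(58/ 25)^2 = 403108/ 29375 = 13.72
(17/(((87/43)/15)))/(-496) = -0.25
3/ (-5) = -3/ 5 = -0.60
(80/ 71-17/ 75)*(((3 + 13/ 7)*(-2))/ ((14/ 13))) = -2118506/ 260925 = -8.12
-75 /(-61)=75 /61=1.23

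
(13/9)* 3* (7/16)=91/48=1.90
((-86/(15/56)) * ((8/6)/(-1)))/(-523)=-19264/23535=-0.82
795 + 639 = 1434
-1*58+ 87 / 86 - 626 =-58737 / 86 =-682.99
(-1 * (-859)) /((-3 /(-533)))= 152615.67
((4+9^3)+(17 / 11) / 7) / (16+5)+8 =69394 / 1617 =42.92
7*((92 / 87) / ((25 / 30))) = 1288 / 145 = 8.88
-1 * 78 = -78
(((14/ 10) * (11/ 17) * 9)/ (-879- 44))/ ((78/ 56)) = -6468/ 1019915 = -0.01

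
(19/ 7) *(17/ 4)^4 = 1586899/ 1792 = 885.55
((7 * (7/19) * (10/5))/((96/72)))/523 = 147/19874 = 0.01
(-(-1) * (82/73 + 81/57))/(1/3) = 10587/1387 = 7.63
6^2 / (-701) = -36 / 701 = -0.05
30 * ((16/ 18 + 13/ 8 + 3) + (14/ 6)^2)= 1315/ 4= 328.75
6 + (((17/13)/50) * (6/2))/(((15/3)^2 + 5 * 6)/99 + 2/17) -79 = -72.88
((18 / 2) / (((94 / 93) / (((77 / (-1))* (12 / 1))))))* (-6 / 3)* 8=131640.51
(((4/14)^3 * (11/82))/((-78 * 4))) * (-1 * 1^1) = 11/1096914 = 0.00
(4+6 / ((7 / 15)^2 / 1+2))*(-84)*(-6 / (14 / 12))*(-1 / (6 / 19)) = -4577328 / 499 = -9173.00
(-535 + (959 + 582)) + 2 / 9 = 9056 / 9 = 1006.22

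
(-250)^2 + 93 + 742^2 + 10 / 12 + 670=3682967 / 6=613827.83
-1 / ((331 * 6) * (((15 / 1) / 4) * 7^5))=-2 / 250340265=-0.00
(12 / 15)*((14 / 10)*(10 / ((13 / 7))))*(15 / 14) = 84 / 13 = 6.46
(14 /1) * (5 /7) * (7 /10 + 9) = 97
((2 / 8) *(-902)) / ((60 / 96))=-1804 / 5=-360.80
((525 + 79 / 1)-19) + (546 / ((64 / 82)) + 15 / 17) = 349641 / 272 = 1285.44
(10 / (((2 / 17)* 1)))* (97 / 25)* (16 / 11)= 26384 / 55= 479.71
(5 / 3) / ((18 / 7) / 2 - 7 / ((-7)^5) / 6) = 24010 / 18523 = 1.30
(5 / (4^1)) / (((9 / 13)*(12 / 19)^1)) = 1235 / 432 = 2.86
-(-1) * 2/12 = 1/6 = 0.17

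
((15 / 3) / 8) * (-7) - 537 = -4331 / 8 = -541.38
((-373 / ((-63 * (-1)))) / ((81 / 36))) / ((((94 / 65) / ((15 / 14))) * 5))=-0.39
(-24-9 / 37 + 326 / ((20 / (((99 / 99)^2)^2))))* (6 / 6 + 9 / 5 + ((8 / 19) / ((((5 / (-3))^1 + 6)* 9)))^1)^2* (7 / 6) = -557792642477 / 7618498875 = -73.22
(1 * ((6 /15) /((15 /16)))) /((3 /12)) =128 /75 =1.71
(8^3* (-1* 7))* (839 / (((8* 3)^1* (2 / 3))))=-187936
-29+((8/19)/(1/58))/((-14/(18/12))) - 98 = -17239/133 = -129.62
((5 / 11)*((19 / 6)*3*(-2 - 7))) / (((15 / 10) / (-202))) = 57570 / 11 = 5233.64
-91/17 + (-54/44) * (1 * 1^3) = -2461/374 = -6.58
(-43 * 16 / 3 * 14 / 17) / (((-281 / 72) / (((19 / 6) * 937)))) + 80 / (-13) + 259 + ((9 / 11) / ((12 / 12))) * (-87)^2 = 102488803922 / 683111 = 150032.43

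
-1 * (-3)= 3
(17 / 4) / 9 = 17 / 36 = 0.47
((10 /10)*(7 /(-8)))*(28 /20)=-49 /40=-1.22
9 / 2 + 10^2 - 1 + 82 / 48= 2525 / 24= 105.21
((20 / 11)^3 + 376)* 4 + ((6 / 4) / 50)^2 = 20338251979 / 13310000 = 1528.04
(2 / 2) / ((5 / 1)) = 1 / 5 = 0.20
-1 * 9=-9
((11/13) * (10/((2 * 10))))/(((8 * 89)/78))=33/712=0.05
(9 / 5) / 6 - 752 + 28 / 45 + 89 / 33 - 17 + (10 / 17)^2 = -218884103 / 286110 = -765.03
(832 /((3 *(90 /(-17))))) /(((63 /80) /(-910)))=14709760 /243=60533.99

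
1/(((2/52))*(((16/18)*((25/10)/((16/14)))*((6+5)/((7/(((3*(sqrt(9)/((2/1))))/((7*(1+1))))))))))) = 1456/55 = 26.47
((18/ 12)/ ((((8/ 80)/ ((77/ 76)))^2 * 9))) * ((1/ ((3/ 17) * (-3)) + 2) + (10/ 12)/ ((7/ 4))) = 783475/ 77976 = 10.05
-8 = -8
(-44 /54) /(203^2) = -22 /1112643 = -0.00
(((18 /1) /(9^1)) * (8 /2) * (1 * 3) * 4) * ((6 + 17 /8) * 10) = 7800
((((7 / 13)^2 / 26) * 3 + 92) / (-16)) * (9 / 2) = -3639555 / 140608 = -25.88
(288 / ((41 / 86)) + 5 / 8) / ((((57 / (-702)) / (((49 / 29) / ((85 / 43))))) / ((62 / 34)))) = -1515800711061 / 130575980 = -11608.57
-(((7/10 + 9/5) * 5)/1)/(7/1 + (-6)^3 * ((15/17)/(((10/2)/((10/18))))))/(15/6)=85/241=0.35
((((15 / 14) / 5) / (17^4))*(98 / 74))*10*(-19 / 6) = -665 / 6180554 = -0.00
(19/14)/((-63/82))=-779/441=-1.77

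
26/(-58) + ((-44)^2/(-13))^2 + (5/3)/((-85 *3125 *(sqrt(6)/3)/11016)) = 108692587/4901-108 *sqrt(6)/3125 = 22177.55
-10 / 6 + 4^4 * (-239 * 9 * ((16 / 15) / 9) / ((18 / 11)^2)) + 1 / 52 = -1539982997 / 63180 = -24374.53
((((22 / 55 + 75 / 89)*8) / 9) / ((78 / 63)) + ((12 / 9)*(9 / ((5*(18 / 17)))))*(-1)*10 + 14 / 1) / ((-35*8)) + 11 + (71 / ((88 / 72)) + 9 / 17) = 69.65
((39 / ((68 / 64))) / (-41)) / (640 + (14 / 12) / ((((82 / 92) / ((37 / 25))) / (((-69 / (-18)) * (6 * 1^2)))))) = -46800 / 35785187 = -0.00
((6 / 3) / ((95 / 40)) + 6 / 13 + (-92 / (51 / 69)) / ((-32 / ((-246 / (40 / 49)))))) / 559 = -786630061 / 375558560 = -2.09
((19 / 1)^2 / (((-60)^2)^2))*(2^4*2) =361 / 405000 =0.00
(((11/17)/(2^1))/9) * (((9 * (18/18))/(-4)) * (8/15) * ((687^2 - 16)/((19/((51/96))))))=-5191483/9120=-569.24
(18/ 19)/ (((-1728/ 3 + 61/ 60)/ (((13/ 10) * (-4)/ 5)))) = 5616/ 3277405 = 0.00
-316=-316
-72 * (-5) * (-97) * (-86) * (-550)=-1651716000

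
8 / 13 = 0.62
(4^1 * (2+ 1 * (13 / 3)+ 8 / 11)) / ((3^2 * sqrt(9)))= 932 / 891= 1.05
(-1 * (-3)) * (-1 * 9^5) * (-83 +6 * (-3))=17891847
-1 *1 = -1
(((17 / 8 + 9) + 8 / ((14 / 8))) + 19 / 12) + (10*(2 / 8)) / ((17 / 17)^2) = 3323 / 168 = 19.78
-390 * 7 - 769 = -3499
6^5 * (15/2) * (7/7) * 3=174960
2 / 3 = 0.67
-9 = -9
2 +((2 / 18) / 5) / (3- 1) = 181 / 90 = 2.01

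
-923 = -923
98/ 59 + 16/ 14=1158/ 413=2.80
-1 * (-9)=9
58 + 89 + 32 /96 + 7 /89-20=127.41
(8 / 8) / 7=1 / 7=0.14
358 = 358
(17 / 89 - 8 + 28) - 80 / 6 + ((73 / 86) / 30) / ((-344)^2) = 186338972257 / 27172312320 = 6.86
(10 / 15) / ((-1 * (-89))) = 2 / 267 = 0.01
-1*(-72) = 72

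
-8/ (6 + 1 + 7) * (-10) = 40/ 7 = 5.71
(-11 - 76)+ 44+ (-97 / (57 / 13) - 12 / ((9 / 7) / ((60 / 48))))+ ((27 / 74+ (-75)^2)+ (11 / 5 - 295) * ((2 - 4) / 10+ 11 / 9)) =553535387 / 105450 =5249.27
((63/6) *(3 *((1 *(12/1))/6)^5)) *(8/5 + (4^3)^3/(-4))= -330293376/5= -66058675.20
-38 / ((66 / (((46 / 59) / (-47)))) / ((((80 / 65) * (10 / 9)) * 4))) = 559360 / 10706553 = 0.05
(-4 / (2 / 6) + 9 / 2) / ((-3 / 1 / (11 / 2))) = 55 / 4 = 13.75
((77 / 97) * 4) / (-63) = -44 / 873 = -0.05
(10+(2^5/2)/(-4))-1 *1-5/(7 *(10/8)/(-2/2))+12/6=53/7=7.57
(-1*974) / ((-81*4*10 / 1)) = 487 / 1620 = 0.30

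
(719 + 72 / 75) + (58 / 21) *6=128893 / 175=736.53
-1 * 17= -17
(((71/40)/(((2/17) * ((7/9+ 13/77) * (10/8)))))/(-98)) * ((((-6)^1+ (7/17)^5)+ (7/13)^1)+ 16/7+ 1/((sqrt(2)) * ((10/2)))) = 718380029961/1745054365600 - 119493 * sqrt(2)/9184000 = 0.39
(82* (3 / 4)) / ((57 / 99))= 4059 / 38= 106.82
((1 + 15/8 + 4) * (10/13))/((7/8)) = 550/91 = 6.04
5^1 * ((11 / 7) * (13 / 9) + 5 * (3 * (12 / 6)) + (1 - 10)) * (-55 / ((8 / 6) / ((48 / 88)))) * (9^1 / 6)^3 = -494775 / 56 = -8835.27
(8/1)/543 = 8/543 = 0.01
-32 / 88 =-4 / 11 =-0.36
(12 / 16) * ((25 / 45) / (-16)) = -5 / 192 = -0.03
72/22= 36/11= 3.27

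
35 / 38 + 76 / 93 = 6143 / 3534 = 1.74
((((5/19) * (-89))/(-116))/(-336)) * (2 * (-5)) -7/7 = -368047/370272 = -0.99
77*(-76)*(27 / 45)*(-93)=1632708 / 5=326541.60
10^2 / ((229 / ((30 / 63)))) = 1000 / 4809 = 0.21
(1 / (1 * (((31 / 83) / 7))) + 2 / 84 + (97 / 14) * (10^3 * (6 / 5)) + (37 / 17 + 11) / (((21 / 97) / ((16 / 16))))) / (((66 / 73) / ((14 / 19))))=1506970609 / 220286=6840.97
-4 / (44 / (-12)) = 12 / 11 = 1.09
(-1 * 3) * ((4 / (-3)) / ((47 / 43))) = 172 / 47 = 3.66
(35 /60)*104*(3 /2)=91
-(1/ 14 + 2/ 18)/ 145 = -23/ 18270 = -0.00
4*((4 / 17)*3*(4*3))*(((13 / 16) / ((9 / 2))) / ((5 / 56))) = 5824 / 85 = 68.52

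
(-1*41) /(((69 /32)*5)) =-3.80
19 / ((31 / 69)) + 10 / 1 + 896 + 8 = 29645 / 31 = 956.29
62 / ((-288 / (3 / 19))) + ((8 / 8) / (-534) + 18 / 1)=17.96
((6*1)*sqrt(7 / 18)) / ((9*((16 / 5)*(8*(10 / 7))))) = 7*sqrt(14) / 2304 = 0.01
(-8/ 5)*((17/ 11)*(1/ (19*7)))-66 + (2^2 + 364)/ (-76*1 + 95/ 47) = -95034418/ 1338645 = -70.99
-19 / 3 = -6.33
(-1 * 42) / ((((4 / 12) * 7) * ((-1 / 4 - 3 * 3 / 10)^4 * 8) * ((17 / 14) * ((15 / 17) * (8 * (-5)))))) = 8400 / 279841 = 0.03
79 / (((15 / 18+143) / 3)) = 1422 / 863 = 1.65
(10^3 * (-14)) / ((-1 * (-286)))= -48.95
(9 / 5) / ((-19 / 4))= -36 / 95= -0.38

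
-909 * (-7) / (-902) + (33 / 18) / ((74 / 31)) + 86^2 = 1479745829 / 200244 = 7389.71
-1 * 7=-7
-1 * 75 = -75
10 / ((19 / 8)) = 80 / 19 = 4.21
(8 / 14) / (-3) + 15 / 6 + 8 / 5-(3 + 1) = -19 / 210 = -0.09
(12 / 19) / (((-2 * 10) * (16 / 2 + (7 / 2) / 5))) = -2 / 551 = -0.00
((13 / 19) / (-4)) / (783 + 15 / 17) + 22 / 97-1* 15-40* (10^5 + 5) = -392978187183845 / 98239272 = -4000214.77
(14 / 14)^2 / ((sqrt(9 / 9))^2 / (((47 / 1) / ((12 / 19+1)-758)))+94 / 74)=-33041 / 489756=-0.07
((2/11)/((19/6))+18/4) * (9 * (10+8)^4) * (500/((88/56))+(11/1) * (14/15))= 3251303130096/2299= 1414224936.97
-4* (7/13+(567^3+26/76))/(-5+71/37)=1110597258403/4693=236649746.09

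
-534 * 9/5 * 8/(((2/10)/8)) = -307584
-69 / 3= -23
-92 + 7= -85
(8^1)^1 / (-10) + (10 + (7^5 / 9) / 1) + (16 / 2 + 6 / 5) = 84863 / 45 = 1885.84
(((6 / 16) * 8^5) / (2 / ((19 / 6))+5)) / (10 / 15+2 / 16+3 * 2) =5603328 / 17441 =321.27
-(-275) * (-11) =-3025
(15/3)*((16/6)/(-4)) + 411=1223/3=407.67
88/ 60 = 22/ 15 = 1.47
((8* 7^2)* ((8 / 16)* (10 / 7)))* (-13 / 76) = -910 / 19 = -47.89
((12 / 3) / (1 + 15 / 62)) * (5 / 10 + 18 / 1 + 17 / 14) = 34224 / 539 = 63.50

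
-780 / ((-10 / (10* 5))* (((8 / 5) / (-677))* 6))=-1100125 / 4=-275031.25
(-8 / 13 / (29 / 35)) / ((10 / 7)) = -196 / 377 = -0.52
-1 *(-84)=84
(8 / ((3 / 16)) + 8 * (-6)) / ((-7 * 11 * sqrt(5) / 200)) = 640 * sqrt(5) / 231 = 6.20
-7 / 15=-0.47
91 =91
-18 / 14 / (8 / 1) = -9 / 56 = -0.16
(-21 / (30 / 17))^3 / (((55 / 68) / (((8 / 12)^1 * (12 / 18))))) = -57295406 / 61875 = -925.99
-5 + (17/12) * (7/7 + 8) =7.75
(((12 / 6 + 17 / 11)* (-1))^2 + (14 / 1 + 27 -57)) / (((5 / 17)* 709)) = -1411 / 85789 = -0.02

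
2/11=0.18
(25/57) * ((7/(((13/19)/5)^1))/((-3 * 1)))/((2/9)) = -875/26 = -33.65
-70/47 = -1.49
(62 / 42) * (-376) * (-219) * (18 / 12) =1276332 / 7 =182333.14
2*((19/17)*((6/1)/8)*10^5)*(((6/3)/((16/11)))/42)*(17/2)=653125/14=46651.79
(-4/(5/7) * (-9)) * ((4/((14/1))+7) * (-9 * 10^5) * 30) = -9914400000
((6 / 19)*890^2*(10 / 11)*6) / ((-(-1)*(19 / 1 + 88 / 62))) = 66818.11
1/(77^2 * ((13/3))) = 3/77077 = 0.00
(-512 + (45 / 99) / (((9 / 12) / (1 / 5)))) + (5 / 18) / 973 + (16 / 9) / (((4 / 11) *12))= -511.47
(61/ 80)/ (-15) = -61/ 1200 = -0.05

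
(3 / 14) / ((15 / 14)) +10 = 10.20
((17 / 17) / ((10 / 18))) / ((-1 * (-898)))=9 / 4490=0.00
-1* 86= -86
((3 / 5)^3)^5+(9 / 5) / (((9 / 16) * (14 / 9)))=2.06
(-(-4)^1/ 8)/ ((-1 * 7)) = -1/ 14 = -0.07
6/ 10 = 3/ 5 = 0.60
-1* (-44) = 44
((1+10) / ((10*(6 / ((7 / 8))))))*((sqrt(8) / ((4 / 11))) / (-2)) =-847*sqrt(2) / 1920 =-0.62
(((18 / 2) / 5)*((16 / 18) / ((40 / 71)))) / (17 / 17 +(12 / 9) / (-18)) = 1917 / 625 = 3.07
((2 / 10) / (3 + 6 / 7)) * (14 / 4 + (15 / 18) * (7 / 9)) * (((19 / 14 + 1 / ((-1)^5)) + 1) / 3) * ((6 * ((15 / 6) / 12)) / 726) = 133 / 793881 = 0.00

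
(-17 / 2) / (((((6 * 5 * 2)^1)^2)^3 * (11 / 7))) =-119 / 1026432000000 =-0.00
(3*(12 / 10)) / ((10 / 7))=63 / 25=2.52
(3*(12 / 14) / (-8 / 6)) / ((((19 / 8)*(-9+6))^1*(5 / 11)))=396 / 665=0.60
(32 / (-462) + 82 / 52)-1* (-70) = 429475 / 6006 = 71.51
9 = 9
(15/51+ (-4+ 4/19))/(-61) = 1129/19703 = 0.06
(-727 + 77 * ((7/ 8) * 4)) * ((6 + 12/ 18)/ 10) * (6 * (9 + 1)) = -18300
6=6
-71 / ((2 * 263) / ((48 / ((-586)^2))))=-426 / 22578287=-0.00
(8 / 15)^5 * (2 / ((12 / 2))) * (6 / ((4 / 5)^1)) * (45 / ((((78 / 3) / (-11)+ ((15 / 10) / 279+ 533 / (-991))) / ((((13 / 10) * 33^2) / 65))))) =-669936041984 / 18350290625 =-36.51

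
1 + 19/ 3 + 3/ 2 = 53/ 6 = 8.83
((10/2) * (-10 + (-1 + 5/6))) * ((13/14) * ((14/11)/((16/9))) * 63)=-749385/352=-2128.93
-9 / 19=-0.47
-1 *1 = -1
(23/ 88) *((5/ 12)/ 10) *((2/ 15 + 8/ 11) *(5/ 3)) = 1633/ 104544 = 0.02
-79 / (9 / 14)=-1106 / 9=-122.89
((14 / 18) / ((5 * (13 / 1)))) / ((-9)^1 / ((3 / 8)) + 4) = -0.00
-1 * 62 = -62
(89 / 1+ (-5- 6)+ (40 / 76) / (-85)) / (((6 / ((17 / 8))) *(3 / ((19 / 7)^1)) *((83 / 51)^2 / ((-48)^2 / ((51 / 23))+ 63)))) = 1002940755 / 96446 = 10398.99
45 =45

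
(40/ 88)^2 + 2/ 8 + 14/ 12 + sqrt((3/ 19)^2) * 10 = 88343/ 27588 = 3.20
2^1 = 2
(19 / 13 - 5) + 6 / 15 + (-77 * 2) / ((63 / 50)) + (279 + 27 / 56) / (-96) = -134470057 / 1048320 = -128.27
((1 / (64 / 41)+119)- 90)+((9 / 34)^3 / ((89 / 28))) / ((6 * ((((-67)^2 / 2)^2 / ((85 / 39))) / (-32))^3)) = 3035184018874456536857763934661 / 102399460837092893187036544832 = 29.64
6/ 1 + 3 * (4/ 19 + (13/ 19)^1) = 165/ 19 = 8.68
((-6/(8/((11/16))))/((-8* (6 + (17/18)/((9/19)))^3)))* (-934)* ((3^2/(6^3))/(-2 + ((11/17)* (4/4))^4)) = 228013367080257/84729976754528000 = 0.00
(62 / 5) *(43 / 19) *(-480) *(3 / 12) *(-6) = 383904 / 19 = 20205.47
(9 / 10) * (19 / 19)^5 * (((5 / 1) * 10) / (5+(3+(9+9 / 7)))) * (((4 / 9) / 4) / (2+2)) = 35 / 512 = 0.07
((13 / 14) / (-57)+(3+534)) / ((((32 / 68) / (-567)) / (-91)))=17898559497 / 304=58876840.45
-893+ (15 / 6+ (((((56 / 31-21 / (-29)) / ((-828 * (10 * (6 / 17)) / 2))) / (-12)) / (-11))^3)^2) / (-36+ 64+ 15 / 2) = -1330873637638615444757790223949476116761672809340251981199 / 1490457558161798425467729358976826074896105823533006848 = -892.93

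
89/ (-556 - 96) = -89/ 652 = -0.14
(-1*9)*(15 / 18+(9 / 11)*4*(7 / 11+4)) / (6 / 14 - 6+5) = 244041 / 968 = 252.11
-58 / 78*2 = -58 / 39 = -1.49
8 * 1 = 8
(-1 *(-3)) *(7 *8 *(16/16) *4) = 672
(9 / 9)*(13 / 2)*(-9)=-117 / 2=-58.50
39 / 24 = 1.62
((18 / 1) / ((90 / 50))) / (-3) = -10 / 3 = -3.33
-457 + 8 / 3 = -1363 / 3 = -454.33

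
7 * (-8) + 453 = 397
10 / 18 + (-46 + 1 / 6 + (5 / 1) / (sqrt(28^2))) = -45.10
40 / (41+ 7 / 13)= 26 / 27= 0.96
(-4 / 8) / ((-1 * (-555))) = -1 / 1110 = -0.00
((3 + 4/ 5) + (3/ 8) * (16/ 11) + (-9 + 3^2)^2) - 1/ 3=662/ 165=4.01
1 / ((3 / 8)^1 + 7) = 8 / 59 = 0.14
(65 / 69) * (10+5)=325 / 23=14.13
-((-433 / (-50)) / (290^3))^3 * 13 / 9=-1055375581 / 16320539222852625000000000000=-0.00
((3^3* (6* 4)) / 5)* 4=2592 / 5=518.40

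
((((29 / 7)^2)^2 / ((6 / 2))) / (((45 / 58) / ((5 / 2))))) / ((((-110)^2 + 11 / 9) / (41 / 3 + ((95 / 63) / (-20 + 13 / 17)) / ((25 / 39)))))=0.35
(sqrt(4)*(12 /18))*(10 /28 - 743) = -20794 /21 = -990.19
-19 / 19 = -1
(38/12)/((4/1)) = 0.79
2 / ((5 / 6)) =12 / 5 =2.40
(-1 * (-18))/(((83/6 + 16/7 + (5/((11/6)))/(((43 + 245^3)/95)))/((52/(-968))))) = -6022175796/100390540063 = -0.06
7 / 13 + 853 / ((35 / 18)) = 199847 / 455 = 439.22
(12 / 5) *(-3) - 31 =-38.20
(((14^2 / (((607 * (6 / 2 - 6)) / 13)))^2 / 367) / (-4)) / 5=-1623076 / 6084935235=-0.00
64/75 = 0.85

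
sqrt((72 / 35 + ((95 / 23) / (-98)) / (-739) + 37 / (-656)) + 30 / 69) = sqrt(23183059156477355) / 97562780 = 1.56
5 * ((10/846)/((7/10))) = 250/2961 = 0.08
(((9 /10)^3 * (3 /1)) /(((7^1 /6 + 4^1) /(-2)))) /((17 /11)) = -0.55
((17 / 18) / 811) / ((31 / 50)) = 425 / 226269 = 0.00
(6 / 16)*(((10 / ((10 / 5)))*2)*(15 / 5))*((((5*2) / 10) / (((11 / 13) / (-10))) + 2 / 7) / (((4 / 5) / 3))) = -74925 / 154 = -486.53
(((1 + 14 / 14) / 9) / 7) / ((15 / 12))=8 / 315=0.03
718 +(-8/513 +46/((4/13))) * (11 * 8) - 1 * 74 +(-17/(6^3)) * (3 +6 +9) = 28311877/2052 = 13797.21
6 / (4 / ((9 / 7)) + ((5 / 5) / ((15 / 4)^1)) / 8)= 540 / 283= 1.91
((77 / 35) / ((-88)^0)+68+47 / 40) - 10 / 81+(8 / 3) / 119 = 71.27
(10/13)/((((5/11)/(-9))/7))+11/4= -5401/52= -103.87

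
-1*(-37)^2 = -1369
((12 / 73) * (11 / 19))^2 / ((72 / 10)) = 2420 / 1923769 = 0.00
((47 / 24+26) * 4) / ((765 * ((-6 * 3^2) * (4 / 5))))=-671 / 198288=-0.00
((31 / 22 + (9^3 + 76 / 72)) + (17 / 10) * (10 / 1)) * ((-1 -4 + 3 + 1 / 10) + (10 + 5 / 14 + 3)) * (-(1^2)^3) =-8575.27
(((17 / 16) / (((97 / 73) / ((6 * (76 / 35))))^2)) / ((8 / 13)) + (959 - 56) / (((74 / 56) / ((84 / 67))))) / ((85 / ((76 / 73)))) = 2220903241697682 / 177295564124875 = 12.53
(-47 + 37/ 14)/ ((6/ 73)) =-15111/ 28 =-539.68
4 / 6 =2 / 3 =0.67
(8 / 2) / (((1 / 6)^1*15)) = 8 / 5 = 1.60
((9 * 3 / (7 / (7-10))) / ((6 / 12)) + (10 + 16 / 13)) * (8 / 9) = -8672 / 819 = -10.59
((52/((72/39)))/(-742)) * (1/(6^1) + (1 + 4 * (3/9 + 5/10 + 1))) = -2873/8904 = -0.32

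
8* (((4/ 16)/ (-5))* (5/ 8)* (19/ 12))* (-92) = 437/ 12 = 36.42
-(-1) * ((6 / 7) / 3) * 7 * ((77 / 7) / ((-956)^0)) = 22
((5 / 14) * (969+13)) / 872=2455 / 6104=0.40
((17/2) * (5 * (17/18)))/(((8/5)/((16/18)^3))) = 115600/6561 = 17.62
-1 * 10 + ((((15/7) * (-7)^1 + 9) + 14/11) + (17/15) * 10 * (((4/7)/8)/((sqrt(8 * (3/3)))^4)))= -217541/14784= -14.71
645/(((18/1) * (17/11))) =2365/102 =23.19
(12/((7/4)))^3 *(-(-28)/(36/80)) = 983040/49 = 20062.04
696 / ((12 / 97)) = 5626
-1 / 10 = -0.10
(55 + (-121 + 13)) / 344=-53 / 344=-0.15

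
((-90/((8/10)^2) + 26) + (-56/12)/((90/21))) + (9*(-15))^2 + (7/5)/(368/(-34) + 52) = 18109.32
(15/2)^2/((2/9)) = 2025/8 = 253.12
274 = 274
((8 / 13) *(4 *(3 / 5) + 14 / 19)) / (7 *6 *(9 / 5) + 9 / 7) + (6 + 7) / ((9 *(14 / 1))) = 397907 / 3101826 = 0.13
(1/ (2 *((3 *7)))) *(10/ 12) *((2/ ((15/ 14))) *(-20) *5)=-100/ 27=-3.70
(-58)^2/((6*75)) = 7.48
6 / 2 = 3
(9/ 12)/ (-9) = -1/ 12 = -0.08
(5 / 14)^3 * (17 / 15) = 0.05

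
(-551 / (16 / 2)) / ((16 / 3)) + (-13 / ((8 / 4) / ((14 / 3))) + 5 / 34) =-281359 / 6528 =-43.10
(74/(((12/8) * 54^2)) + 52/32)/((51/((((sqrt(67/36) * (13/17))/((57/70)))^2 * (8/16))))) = 398462880725/15080960600208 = 0.03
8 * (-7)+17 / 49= -2727 / 49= -55.65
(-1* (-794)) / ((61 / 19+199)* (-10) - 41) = -15086 / 39199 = -0.38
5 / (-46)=-5 / 46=-0.11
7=7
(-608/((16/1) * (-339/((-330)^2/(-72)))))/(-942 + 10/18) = 172425/957449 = 0.18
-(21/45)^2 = -49/225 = -0.22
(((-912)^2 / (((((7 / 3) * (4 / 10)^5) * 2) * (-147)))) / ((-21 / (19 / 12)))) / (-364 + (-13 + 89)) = -21434375 / 691488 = -31.00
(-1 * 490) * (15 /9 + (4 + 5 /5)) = -9800 /3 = -3266.67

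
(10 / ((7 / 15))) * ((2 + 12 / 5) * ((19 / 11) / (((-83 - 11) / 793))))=-452010 / 329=-1373.89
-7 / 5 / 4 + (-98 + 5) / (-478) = -743 / 4780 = -0.16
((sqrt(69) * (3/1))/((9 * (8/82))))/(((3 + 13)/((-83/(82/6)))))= -83 * sqrt(69)/64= -10.77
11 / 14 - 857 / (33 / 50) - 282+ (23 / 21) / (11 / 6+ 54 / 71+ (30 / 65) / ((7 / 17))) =-105079717151 / 66531234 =-1579.40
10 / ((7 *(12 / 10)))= 25 / 21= 1.19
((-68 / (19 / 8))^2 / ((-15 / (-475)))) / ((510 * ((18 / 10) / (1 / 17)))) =2560 / 1539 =1.66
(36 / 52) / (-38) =-0.02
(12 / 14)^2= 36 / 49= 0.73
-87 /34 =-2.56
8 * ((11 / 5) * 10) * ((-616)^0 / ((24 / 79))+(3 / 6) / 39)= 22682 / 39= 581.59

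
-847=-847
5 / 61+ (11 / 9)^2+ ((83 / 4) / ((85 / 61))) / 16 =67372123 / 26879040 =2.51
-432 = -432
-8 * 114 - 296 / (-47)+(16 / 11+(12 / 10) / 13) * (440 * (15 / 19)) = -4276456 / 11609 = -368.37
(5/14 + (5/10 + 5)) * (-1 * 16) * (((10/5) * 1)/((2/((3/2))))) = -984/7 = -140.57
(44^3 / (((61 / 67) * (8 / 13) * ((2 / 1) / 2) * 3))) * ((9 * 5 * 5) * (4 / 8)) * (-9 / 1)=-51313322.95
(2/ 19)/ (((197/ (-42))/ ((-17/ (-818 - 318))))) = -357/ 1063012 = -0.00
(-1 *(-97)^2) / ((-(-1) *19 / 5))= -47045 / 19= -2476.05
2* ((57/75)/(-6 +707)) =38/17525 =0.00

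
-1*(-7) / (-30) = -7 / 30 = -0.23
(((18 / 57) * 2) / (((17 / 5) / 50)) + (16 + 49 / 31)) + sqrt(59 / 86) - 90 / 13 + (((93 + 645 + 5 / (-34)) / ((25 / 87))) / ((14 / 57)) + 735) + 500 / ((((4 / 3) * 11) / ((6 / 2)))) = sqrt(5074) / 86 + 11337571569791 / 1002301300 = 11312.37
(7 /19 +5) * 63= 6426 /19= 338.21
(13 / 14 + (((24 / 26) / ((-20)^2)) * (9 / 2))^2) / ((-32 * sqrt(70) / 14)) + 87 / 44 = 87 / 44 - 43945103 * sqrt(70) / 7571200000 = 1.93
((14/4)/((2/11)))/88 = 7/32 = 0.22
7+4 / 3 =25 / 3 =8.33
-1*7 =-7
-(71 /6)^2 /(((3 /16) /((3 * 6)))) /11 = -40328 /33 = -1222.06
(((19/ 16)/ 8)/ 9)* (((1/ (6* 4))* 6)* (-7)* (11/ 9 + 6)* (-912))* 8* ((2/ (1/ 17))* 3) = 2792335/ 18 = 155129.72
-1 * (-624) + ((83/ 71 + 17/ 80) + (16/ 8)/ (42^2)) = 1566508487/ 2504880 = 625.38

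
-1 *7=-7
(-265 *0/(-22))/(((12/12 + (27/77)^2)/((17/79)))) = 0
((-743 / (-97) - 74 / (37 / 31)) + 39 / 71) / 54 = -20581 / 20661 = -1.00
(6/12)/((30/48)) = 4/5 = 0.80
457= 457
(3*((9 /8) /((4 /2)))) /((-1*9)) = -3 /16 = -0.19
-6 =-6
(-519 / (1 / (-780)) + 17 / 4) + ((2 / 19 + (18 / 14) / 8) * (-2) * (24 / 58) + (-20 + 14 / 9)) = 56208065149 / 138852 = 404805.59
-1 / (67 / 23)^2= -529 / 4489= -0.12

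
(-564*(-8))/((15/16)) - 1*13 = 23999/5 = 4799.80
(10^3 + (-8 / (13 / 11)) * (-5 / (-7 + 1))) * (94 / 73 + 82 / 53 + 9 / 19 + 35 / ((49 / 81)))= 58122810280 / 955643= 60820.63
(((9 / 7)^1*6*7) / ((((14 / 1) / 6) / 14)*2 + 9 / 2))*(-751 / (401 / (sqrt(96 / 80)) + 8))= -22.43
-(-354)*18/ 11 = 6372/ 11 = 579.27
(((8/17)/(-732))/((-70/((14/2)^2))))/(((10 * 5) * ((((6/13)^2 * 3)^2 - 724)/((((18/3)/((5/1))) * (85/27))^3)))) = -57778903/86157992671875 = -0.00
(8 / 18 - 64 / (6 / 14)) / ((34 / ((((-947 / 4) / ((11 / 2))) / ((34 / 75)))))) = 7931125 / 19074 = 415.81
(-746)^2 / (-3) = -556516 / 3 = -185505.33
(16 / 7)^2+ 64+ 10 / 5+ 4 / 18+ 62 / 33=355702 / 4851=73.33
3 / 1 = 3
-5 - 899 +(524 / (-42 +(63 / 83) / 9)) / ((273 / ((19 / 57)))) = -2575811596 / 2849301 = -904.02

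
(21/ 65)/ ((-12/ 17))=-119/ 260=-0.46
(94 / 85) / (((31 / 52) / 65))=63544 / 527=120.58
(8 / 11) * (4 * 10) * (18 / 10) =576 / 11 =52.36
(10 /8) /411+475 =780905 /1644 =475.00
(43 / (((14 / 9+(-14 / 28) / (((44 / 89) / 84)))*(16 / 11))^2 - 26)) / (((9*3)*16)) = 1888689 / 278730125920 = 0.00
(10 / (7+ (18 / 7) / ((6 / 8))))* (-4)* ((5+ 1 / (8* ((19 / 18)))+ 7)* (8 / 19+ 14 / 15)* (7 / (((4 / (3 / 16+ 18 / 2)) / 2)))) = -426784953 / 210824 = -2024.37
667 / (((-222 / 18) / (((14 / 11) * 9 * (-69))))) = 17396694 / 407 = 42743.72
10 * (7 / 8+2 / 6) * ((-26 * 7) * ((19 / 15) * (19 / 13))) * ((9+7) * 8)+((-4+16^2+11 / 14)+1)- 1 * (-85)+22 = -65616109 / 126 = -520762.77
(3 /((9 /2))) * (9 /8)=3 /4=0.75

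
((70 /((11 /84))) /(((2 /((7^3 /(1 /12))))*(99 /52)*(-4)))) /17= -17479280 /2057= -8497.46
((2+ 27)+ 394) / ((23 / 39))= 16497 / 23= 717.26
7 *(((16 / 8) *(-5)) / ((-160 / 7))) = 49 / 16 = 3.06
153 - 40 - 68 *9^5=-4015219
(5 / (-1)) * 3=-15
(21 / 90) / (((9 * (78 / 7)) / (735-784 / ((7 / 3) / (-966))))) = 756.90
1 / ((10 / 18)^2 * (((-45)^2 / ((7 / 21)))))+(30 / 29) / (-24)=-9259 / 217500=-0.04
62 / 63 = 0.98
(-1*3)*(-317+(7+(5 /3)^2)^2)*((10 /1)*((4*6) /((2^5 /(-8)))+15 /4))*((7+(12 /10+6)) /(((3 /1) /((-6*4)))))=5092972 /3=1697657.33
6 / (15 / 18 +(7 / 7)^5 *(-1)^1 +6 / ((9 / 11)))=36 / 43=0.84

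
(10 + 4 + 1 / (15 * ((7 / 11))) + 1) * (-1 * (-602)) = 9093.07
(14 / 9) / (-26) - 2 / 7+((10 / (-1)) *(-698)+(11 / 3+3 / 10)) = 57195857 / 8190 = 6983.62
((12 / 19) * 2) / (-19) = -24 / 361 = -0.07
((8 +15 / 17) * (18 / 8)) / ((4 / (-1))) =-1359 / 272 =-5.00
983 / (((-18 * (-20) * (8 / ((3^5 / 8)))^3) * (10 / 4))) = 1567219509 / 26214400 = 59.78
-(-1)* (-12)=-12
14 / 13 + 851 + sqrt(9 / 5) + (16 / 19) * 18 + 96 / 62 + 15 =3 * sqrt(5) / 5 + 6767128 / 7657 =885.12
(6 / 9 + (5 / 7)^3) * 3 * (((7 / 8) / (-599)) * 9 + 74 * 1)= 228.86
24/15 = 8/5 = 1.60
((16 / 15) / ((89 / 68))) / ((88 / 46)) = 0.43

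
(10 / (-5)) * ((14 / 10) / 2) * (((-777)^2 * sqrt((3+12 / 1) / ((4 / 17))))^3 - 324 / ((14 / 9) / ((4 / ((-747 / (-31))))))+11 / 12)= 46933 / 996 - 78558707388046647573 * sqrt(255) / 8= -156810244560931599283.13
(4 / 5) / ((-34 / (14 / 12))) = -7 / 255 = -0.03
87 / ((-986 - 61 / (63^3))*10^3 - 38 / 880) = -9571799160 / 108480422070893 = -0.00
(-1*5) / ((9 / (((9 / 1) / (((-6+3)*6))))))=5 / 18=0.28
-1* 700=-700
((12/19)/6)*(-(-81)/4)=81/38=2.13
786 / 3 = 262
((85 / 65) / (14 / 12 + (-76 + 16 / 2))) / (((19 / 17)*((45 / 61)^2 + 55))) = -3226107 / 10235516980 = -0.00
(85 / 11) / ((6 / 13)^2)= 14365 / 396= 36.28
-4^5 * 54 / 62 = -27648 / 31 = -891.87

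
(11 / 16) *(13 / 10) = 0.89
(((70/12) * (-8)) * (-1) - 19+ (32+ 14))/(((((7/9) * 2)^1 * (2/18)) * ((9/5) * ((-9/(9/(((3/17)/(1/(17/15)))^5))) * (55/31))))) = -64228125/154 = -417065.75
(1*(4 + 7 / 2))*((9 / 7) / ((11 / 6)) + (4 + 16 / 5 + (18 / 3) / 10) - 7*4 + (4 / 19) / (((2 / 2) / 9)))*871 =-336483849 / 2926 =-114997.90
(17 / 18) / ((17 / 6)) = 1 / 3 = 0.33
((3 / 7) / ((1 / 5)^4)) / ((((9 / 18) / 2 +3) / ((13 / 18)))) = 1250 / 21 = 59.52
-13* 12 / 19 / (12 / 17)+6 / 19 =-215 / 19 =-11.32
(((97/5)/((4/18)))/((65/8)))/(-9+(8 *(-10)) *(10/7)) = -24444/280475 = -0.09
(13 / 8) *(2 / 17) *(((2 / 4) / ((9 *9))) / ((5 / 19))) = 247 / 55080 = 0.00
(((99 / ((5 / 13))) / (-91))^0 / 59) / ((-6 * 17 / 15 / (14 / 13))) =-0.00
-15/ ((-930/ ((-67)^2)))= 4489/ 62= 72.40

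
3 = 3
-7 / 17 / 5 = -7 / 85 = -0.08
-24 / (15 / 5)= -8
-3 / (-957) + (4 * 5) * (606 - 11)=3796101 / 319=11900.00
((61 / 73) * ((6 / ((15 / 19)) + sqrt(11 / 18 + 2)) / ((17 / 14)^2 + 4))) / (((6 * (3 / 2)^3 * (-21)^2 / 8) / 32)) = 124928 * sqrt(94) / 171305523 + 9494528 / 285509205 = 0.04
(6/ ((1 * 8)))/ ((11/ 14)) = 21/ 22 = 0.95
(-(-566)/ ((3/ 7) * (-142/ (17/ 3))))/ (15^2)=-33677/ 143775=-0.23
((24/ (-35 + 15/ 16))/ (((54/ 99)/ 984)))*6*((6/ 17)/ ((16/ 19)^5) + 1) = -13982.58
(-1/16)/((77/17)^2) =-289/94864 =-0.00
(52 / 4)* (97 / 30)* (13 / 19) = 16393 / 570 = 28.76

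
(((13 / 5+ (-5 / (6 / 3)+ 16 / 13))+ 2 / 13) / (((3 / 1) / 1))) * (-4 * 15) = -386 / 13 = -29.69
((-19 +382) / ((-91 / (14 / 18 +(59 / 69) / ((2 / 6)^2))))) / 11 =-19294 / 6279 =-3.07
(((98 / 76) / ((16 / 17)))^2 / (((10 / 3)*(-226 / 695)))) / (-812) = 41335959 / 19382222848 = 0.00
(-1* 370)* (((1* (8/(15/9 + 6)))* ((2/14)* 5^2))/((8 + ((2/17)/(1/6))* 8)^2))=-4009875/541604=-7.40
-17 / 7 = -2.43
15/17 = 0.88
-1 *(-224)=224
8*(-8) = -64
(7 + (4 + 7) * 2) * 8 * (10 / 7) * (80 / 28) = 46400 / 49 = 946.94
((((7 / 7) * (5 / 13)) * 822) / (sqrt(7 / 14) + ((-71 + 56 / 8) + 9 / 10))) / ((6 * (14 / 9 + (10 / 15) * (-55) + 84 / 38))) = 2928375 * sqrt(2) / 14558521159 + 369560925 / 14558521159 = 0.03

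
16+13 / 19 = 317 / 19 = 16.68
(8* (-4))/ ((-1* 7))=32/ 7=4.57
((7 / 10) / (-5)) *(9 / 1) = -63 / 50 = -1.26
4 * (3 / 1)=12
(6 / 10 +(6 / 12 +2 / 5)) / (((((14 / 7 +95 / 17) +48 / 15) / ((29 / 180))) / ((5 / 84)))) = 0.00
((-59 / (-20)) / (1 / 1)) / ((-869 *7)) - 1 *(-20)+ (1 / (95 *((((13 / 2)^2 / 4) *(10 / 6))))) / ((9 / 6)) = 39064857379 / 1953251300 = 20.00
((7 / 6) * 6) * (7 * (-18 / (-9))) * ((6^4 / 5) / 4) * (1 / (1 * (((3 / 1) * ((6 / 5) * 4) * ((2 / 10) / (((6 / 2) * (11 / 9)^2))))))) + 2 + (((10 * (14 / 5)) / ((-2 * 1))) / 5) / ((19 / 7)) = 9882.64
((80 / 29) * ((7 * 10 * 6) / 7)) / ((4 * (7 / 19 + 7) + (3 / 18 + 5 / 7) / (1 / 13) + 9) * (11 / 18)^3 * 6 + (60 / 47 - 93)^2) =0.02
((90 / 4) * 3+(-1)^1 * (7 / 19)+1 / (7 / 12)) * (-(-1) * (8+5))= 238069 / 266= 895.00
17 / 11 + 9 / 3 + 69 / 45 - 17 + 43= 5293 / 165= 32.08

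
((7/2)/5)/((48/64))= 14/15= 0.93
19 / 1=19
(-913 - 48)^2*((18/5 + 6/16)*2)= 146839839/20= 7341991.95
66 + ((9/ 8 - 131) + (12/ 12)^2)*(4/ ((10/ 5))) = -767/ 4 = -191.75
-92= -92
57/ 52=1.10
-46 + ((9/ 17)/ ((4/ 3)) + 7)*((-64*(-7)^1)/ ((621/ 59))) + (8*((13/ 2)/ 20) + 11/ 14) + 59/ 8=826504801/ 2955960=279.61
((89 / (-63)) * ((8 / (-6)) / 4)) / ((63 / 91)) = 0.68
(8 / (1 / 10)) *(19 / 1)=1520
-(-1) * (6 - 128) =-122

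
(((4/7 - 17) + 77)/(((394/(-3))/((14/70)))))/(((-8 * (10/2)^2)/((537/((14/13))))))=1109979/4826500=0.23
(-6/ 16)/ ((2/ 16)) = -3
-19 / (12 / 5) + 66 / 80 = -851 / 120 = -7.09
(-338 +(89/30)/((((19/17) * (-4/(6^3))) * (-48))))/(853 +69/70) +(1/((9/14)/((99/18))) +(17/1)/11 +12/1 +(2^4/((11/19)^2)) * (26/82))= 14947726753637/405699030792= 36.84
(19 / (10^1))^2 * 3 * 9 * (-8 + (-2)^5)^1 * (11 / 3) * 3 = -214434 / 5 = -42886.80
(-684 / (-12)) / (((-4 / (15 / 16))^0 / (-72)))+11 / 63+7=-258100 / 63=-4096.83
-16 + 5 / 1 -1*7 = -18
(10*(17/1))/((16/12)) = 255/2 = 127.50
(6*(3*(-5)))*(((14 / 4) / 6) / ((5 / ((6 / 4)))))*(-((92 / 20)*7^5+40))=1218297.15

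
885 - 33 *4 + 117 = 870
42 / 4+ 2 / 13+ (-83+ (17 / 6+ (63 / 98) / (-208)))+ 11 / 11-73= -1236283 / 8736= -141.52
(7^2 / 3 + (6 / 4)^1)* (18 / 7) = 321 / 7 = 45.86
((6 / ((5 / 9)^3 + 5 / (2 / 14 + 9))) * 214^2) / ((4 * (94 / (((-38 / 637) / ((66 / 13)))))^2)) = 32138900064 / 21508616194835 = 0.00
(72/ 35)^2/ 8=648/ 1225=0.53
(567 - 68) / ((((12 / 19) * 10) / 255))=161177 / 8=20147.12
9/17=0.53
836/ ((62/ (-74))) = -30932/ 31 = -997.81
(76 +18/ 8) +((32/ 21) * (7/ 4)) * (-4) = 811/ 12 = 67.58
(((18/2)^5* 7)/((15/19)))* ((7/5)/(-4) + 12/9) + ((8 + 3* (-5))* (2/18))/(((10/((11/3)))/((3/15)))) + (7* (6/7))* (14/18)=278016991/540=514846.28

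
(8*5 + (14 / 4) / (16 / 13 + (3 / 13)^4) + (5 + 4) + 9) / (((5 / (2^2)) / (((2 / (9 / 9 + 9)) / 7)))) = 1714782 / 1233155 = 1.39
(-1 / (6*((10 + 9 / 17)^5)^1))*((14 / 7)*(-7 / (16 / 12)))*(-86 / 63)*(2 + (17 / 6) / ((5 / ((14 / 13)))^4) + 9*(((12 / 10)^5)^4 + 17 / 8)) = -1461436545828651229703541531001 / 216233211075856251525878906250000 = -0.01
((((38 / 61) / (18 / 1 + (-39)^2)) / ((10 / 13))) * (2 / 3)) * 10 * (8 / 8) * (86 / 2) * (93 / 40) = 17329 / 49410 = 0.35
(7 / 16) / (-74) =-7 / 1184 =-0.01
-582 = -582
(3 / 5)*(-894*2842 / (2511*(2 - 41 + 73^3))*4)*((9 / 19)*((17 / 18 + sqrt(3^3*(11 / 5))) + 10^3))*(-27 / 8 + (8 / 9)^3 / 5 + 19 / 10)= 38322949*sqrt(165) / 16184085525 + 690464572133 / 174788123670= 3.98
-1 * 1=-1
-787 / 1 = -787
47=47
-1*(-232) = 232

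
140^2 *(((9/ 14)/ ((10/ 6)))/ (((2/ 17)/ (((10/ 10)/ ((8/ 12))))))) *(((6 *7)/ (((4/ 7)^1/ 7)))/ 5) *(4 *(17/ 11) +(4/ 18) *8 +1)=88866030.27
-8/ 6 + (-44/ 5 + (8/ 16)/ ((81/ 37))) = -8023/ 810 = -9.90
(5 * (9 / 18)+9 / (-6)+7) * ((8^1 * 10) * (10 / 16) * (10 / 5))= 800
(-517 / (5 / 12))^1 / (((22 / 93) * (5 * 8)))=-13113 / 100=-131.13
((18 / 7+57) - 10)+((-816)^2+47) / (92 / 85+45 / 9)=396391684 / 3619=109530.72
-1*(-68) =68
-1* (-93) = 93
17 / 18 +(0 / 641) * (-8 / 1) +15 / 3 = 107 / 18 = 5.94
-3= -3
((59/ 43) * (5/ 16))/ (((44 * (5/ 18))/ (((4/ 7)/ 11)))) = 531/ 291368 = 0.00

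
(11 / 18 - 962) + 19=-16963 / 18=-942.39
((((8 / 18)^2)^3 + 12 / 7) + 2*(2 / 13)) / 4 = 24539470 / 48361131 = 0.51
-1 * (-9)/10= 9/10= 0.90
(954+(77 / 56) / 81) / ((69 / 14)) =4327421 / 22356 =193.57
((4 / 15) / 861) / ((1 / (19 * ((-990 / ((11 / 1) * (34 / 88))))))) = -6688 / 4879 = -1.37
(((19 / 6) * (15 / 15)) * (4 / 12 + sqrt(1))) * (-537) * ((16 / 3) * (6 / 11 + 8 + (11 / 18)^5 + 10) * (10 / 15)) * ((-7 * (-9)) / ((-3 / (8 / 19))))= 1328028.43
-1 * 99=-99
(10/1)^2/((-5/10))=-200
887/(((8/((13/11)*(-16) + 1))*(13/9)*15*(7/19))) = -9960123/40040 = -248.75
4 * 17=68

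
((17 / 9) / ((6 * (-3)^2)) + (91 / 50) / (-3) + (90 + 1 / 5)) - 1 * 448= -2177108 / 6075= -358.37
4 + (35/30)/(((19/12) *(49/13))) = 558/133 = 4.20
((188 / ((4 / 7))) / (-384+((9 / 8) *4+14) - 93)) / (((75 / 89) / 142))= -1187972 / 9825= -120.91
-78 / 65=-6 / 5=-1.20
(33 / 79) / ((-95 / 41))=-1353 / 7505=-0.18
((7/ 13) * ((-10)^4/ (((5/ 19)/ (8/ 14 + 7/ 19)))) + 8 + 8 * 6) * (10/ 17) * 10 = 25072800/ 221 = 113451.58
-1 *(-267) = 267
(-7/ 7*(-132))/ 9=14.67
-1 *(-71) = 71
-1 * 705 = -705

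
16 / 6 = 8 / 3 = 2.67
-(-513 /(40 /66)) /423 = 1881 /940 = 2.00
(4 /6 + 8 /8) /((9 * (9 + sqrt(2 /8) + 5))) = 10 /783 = 0.01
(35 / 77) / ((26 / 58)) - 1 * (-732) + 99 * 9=232234 / 143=1624.01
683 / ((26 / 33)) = 22539 / 26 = 866.88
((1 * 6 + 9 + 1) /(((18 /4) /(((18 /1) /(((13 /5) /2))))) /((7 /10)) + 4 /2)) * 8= 51.94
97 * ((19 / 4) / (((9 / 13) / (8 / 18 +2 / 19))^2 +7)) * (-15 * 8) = -82563672360 / 12821509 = -6439.47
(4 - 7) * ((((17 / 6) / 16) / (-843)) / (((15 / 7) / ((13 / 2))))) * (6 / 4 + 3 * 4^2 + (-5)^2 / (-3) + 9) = 465647 / 4855680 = 0.10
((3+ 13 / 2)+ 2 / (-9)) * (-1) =-167 / 18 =-9.28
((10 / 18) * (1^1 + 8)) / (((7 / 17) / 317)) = 26945 / 7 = 3849.29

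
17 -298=-281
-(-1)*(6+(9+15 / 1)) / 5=6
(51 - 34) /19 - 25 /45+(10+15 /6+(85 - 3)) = 32435 /342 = 94.84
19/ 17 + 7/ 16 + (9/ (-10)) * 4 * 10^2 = -97497/ 272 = -358.44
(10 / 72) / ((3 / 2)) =5 / 54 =0.09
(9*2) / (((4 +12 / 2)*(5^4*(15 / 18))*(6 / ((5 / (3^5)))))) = 1 / 84375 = 0.00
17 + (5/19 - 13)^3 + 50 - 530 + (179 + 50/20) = -32206593/13718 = -2347.76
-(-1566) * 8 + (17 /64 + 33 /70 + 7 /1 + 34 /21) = 84251033 /6720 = 12537.36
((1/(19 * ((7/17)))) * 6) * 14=204/19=10.74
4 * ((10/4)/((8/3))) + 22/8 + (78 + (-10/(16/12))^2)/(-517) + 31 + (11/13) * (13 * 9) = 281745/2068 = 136.24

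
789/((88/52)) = 10257/22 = 466.23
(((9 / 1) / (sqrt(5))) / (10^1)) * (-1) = -9 * sqrt(5) / 50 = -0.40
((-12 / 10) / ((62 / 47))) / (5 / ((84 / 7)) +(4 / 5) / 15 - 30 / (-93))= -940 / 819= -1.15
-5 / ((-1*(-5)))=-1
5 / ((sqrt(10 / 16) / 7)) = 14 * sqrt(10) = 44.27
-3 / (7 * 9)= -1 / 21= -0.05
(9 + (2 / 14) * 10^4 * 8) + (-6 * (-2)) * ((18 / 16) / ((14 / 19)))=320765 / 28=11455.89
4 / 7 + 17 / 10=159 / 70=2.27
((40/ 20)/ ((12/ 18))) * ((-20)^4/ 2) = 240000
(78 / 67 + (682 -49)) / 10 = 42489 / 670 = 63.42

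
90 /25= 18 /5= 3.60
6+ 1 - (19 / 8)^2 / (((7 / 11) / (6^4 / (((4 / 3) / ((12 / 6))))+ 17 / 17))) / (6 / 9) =-23164513 / 896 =-25853.25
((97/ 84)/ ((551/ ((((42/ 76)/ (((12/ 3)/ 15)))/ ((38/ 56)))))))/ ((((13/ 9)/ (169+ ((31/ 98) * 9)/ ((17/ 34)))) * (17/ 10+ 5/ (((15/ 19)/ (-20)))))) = -420349500/ 67860277849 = -0.01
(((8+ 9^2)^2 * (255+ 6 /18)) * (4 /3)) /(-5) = -24269944 /45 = -539332.09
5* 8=40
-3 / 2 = -1.50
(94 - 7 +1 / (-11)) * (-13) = -12428 / 11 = -1129.82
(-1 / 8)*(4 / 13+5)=-0.66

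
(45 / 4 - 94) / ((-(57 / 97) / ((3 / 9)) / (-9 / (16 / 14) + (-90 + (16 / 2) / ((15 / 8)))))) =-360657931 / 82080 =-4393.98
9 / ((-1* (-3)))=3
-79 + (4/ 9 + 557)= 4306/ 9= 478.44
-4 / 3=-1.33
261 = 261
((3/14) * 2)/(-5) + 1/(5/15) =102/35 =2.91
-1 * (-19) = 19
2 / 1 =2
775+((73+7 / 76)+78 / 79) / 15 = 70241273 / 90060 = 779.94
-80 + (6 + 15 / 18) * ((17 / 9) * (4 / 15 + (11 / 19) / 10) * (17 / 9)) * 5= -2240255 / 55404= -40.43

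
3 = 3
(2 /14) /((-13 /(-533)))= 41 /7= 5.86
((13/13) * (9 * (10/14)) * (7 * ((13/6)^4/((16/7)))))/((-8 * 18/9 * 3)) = -999635/110592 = -9.04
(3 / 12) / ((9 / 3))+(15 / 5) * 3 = 9.08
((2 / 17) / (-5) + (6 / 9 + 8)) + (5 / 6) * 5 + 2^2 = 8573 / 510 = 16.81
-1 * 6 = -6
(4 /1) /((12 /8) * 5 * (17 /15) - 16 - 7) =-8 /29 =-0.28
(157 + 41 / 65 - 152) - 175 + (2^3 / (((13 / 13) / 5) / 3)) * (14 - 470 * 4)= -224089.37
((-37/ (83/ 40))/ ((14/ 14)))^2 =2190400/ 6889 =317.96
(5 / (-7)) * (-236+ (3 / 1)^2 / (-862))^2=-29563028915 / 743044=-39786.38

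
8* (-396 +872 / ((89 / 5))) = -247072 / 89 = -2776.09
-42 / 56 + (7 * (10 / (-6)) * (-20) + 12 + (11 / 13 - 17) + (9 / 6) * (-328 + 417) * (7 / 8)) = 215431 / 624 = 345.24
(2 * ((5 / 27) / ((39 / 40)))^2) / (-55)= -16000 / 12196899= -0.00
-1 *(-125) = 125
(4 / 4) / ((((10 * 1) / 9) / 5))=9 / 2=4.50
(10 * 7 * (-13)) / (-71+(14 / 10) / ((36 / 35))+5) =2520 / 179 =14.08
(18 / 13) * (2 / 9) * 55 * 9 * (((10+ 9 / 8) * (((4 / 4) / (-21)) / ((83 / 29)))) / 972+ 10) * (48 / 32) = 573409265 / 250992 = 2284.57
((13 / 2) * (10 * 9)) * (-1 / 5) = -117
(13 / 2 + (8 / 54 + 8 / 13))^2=52.76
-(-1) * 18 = 18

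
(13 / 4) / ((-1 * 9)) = -13 / 36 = -0.36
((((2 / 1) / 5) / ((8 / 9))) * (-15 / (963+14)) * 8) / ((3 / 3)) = -54 / 977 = -0.06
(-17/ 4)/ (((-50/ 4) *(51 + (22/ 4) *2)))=17/ 3100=0.01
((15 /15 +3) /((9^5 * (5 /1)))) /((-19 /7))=-28 /5609655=-0.00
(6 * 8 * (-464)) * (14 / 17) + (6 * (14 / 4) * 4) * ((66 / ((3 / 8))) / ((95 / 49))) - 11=-17324453 / 1615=-10727.22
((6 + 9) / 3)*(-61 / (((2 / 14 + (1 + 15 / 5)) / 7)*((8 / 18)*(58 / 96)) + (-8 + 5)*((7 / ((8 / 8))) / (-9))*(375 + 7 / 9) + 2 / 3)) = -1614060 / 4644473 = -0.35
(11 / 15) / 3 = 11 / 45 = 0.24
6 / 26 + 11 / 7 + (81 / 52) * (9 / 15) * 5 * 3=443 / 28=15.82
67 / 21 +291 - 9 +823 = 23272 / 21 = 1108.19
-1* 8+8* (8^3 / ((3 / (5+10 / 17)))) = 388712 / 51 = 7621.80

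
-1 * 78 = -78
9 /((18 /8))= 4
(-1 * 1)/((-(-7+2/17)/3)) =-17/39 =-0.44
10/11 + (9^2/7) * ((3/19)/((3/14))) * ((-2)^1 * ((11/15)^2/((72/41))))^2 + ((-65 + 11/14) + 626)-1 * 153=244645404617/592515000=412.89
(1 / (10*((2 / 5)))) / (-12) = -1 / 48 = -0.02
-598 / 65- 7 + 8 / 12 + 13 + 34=472 / 15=31.47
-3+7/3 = -2/3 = -0.67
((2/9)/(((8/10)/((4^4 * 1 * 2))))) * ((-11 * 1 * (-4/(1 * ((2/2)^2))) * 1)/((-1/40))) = -2252800/9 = -250311.11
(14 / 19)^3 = 2744 / 6859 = 0.40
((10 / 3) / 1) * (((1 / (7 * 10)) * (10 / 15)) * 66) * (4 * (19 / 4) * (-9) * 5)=-12540 / 7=-1791.43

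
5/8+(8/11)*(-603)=-38537/88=-437.92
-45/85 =-9/17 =-0.53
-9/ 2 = -4.50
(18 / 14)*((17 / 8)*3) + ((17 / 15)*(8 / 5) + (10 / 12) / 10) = 42391 / 4200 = 10.09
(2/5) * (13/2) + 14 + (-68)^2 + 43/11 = 255448/55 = 4644.51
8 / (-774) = -4 / 387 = -0.01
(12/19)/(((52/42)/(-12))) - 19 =-6205/247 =-25.12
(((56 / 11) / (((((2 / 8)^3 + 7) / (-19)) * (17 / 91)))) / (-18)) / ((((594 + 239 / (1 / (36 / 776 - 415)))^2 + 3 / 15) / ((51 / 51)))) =583050890240 / 1381913236603164283227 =0.00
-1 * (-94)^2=-8836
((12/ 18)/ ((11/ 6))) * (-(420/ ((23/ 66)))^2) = -279417600/ 529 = -528199.62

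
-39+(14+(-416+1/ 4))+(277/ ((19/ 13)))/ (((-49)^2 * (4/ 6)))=-80404691/ 182476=-440.63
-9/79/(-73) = 9/5767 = 0.00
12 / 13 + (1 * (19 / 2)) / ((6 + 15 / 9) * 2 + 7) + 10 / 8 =9053 / 3484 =2.60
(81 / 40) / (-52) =-81 / 2080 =-0.04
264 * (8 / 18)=117.33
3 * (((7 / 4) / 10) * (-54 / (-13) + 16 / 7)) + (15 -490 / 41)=68539 / 10660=6.43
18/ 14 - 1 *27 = -180/ 7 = -25.71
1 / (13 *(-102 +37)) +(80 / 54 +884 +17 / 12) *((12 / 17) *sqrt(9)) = 80938274 / 43095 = 1878.14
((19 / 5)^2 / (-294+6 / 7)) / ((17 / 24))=-266 / 3825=-0.07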